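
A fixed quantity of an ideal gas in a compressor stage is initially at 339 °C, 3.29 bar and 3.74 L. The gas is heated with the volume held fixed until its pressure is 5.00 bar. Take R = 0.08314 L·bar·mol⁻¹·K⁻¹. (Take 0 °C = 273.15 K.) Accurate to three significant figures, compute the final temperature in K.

T₂ ≈ 930 K

Convert: T₁ = 612.1 K.
V constant ⇒ P ∝ T: V₂ = V₁; T₂ = T₁·(P₂/P₁) = 930.3 K.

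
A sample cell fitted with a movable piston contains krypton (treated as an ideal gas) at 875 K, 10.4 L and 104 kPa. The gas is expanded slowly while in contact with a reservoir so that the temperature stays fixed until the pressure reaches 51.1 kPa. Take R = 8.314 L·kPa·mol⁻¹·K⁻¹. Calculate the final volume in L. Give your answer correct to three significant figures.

T constant ⇒ Boyle's law P V = const: T₂ = T₁; V₂ = V₁·(P₁/P₂) = 21.17 L.

V₂ ≈ 21.2 L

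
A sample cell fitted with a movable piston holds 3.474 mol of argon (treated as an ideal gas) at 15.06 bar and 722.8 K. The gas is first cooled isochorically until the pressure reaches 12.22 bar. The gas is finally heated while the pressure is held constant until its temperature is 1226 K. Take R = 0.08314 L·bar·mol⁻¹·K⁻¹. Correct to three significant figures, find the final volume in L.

From PV = nRT: V₁ = nRT₁/P₁ = 13.86 L.
V constant ⇒ P ∝ T: V₂ = V₁; T₂ = T₁·(P₂/P₁) = 586.5 K.
P constant ⇒ V ∝ T: P₃ = P₂; V₃ = V₂·(T₃/T₂) = 28.98 L.

V₃ ≈ 29.0 L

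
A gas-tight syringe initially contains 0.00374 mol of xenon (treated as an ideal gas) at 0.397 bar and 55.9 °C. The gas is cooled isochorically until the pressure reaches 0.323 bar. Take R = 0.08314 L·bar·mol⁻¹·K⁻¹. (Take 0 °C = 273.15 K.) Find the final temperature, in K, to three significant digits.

T₂ ≈ 268 K

Convert: T₁ = 329.0 K.
From PV = nRT: V₁ = nRT₁/P₁ = 0.2577 L.
V constant ⇒ P ∝ T: V₂ = V₁; T₂ = T₁·(P₂/P₁) = 267.7 K.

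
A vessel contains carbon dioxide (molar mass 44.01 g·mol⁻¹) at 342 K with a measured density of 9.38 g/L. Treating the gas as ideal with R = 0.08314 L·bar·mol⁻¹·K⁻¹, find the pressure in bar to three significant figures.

P ≈ 6.06 bar

ρ = PM/(RT) ⇒ P = ρRT/M = (9.38 × 0.08314 × 342.0) / 44.01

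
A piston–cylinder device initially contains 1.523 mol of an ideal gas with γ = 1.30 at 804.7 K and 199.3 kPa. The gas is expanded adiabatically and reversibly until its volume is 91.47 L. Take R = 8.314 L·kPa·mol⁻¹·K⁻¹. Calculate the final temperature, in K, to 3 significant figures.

From PV = nRT: V₁ = nRT₁/P₁ = 51.13 L.
Reversible adiabatic, γ = 1.30: T₂ = T₁·(V₁/V₂)^(γ−1) = 675.8 K; P₂ = P₁·(V₁/V₂)^γ = 93.56 kPa.

T₂ ≈ 676 K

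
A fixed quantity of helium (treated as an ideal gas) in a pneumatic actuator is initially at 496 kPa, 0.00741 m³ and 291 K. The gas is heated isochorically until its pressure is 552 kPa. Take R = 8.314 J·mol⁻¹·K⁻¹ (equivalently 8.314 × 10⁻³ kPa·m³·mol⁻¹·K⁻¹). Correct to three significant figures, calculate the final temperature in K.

Isochoric, so P/T is constant: V₂ = V₁; T₂ = T₁·(P₂/P₁) = 323.9 K.

T₂ ≈ 324 K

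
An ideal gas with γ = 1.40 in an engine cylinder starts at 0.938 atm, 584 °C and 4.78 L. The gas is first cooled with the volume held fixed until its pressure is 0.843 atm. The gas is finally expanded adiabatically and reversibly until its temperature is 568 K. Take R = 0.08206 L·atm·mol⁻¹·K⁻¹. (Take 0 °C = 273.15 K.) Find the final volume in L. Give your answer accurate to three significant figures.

Convert: T₁ = 857.1 K.
V constant ⇒ P ∝ T: V₂ = V₁; T₂ = T₁·(P₂/P₁) = 770.3 K.
Reversible adiabatic, γ = 1.40: P₃ = P₂·(T₃/T₂)^(γ/(γ−1)) = 0.2902 atm; V₃ = V₂·(T₂/T₃)^(1/(γ−1)) = 10.24 L.

V₃ ≈ 10.2 L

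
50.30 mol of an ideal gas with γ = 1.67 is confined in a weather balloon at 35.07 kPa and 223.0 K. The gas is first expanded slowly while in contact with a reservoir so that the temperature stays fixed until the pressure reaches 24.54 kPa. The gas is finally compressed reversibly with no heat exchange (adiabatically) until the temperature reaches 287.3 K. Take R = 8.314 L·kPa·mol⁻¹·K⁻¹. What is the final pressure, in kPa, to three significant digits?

P₃ ≈ 46.1 kPa

From PV = nRT: V₁ = nRT₁/P₁ = 2659 L.
T constant ⇒ Boyle's law P V = const: T₂ = T₁; V₂ = V₁·(P₁/P₂) = 3800 L.
Reversible adiabatic, γ = 1.67: P₃ = P₂·(T₃/T₂)^(γ/(γ−1)) = 46.15 kPa; V₃ = V₂·(T₂/T₃)^(1/(γ−1)) = 2604 L.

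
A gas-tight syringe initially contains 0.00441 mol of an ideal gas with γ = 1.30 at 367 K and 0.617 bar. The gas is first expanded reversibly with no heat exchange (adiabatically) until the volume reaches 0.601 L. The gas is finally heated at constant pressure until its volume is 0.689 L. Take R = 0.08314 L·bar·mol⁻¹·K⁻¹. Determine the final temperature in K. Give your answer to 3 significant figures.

From PV = nRT: V₁ = nRT₁/P₁ = 0.2181 L.
Adiabatic (γ = 1.30), T V^(γ−1) and P V^γ constant: T₂ = T₁·(V₁/V₂)^(γ−1) = 270.8 K; P₂ = P₁·(V₁/V₂)^γ = 0.1652 bar.
P constant ⇒ V ∝ T: P₃ = P₂; T₃ = T₂·(V₃/V₂) = 310.4 K.

T₃ ≈ 310 K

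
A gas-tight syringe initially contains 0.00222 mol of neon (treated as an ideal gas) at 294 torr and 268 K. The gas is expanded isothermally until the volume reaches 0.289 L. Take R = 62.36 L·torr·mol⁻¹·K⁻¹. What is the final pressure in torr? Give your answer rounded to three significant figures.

From PV = nRT: V₁ = nRT₁/P₁ = 0.1262 L.
T constant ⇒ Boyle's law P V = const: T₂ = T₁; P₂ = P₁·(V₁/V₂) = 128.4 torr.

P₂ ≈ 128 torr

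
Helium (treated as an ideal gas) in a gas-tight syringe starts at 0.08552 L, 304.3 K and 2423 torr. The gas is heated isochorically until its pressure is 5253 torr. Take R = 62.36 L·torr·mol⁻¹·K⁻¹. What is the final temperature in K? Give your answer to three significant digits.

V constant ⇒ P ∝ T: V₂ = V₁; T₂ = T₁·(P₂/P₁) = 659.7 K.

T₂ ≈ 660 K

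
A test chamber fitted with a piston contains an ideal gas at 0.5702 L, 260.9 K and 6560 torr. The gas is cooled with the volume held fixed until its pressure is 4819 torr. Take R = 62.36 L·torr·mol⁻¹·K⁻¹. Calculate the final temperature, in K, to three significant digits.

Isochoric, so P/T is constant: V₂ = V₁; T₂ = T₁·(P₂/P₁) = 191.7 K.

T₂ ≈ 192 K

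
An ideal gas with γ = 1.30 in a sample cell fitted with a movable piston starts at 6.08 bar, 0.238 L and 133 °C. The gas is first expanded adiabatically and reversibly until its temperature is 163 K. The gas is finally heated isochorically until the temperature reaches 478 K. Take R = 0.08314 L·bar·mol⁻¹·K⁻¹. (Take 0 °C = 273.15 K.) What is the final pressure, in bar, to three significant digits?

P₃ ≈ 0.341 bar

Convert: T₁ = 406.1 K.
Adiabatic (γ = 1.30), T V^(γ−1) and P V^γ constant: P₂ = P₁·(T₂/T₁)^(γ/(γ−1)) = 0.1163 bar; V₂ = V₁·(T₁/T₂)^(1/(γ−1)) = 4.992 L.
V constant ⇒ P ∝ T: V₃ = V₂; P₃ = P₂·(T₃/T₂) = 0.3412 bar.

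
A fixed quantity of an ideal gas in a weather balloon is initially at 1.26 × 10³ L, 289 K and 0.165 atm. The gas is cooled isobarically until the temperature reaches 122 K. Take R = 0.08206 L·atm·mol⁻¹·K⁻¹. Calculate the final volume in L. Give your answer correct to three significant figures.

V₂ ≈ 532 L

Isobaric, so V/T is constant: P₂ = P₁; V₂ = V₁·(T₂/T₁) = 531.9 L.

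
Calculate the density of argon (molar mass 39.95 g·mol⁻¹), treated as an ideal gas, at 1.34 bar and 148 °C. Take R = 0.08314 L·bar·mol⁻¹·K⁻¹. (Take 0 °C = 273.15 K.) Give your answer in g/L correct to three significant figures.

ρ = PM/(RT) = (1.34 × 39.95) / (0.08314 × 421.1)

ρ ≈ 1.53 g/L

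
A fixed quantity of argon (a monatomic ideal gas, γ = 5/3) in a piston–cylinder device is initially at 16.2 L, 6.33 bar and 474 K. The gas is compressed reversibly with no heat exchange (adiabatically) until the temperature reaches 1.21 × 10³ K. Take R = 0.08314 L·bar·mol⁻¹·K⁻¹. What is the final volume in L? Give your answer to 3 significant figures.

Reversible adiabatic, γ = 5/3: P₂ = P₁·(T₂/T₁)^(γ/(γ−1)) = 65.91 bar; V₂ = V₁·(T₁/T₂)^(1/(γ−1)) = 3.972 L.

V₂ ≈ 3.97 L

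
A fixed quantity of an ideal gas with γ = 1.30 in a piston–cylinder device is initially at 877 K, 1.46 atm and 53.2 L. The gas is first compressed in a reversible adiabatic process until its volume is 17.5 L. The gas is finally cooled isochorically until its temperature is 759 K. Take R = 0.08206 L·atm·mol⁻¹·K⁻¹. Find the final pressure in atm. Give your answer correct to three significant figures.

Adiabatic (γ = 1.30), T V^(γ−1) and P V^γ constant: T₂ = T₁·(V₁/V₂)^(γ−1) = 1224 K; P₂ = P₁·(V₁/V₂)^γ = 6.196 atm.
Isochoric, so P/T is constant: V₃ = V₂; P₃ = P₂·(T₃/T₂) = 3.841 atm.

P₃ ≈ 3.84 atm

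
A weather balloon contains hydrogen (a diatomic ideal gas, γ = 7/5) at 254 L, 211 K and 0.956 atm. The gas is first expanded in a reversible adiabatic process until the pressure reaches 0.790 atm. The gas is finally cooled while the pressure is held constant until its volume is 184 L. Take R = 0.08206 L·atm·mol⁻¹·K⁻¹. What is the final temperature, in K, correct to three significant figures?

Adiabatic (γ = 7/5), T V^(γ−1) and P V^γ constant: T₂ = T₁·(P₂/P₁)^((γ−1)/γ) = 199.8 K; V₂ = V₁·(P₁/P₂)^(1/γ) = 291.1 L.
Isobaric, so V/T is constant: P₃ = P₂; T₃ = T₂·(V₃/V₂) = 126.3 K.

T₃ ≈ 126 K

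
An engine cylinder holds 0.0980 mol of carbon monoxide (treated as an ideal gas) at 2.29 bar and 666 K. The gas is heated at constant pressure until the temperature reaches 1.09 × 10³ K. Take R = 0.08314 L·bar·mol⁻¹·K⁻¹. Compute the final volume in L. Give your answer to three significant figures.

V₂ ≈ 3.88 L

From PV = nRT: V₁ = nRT₁/P₁ = 2.370 L.
Isobaric, so V/T is constant: P₂ = P₁; V₂ = V₁·(T₂/T₁) = 3.878 L.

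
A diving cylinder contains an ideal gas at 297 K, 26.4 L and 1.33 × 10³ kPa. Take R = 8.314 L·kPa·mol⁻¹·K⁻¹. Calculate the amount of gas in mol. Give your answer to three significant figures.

PV = nRT ⇒ n = PV/(RT) = (1.33e+03 × 26.4) / (8.314 × 297)

n ≈ 14.2 mol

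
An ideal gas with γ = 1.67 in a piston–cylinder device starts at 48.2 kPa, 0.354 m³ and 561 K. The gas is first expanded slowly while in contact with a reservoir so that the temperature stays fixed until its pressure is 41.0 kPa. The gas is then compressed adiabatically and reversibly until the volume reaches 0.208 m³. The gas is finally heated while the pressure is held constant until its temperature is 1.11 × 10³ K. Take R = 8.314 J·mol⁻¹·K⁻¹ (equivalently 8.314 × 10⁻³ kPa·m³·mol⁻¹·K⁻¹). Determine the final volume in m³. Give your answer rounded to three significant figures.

T constant ⇒ Boyle's law P V = const: T₂ = T₁; V₂ = V₁·(P₁/P₂) = 0.4162 m³.
Reversible adiabatic, γ = 1.67: T₃ = T₂·(V₂/V₃)^(γ−1) = 892.8 K; P₃ = P₂·(V₂/V₃)^γ = 130.6 kPa.
P constant ⇒ V ∝ T: P₄ = P₃; V₄ = V₃·(T₄/T₃) = 0.2586 m³.

V₄ ≈ 0.259 m³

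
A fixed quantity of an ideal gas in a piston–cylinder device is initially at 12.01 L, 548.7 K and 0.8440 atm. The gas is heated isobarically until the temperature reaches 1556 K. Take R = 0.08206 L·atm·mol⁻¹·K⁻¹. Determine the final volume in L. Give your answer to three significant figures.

V₂ ≈ 34.1 L

P constant ⇒ V ∝ T: P₂ = P₁; V₂ = V₁·(T₂/T₁) = 34.06 L.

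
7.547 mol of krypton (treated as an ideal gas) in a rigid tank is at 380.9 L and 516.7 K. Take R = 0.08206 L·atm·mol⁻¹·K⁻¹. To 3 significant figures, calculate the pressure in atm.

PV = nRT ⇒ P = nRT/V = (7.547 × 0.08206 × 516.7) / 380.9

P ≈ 0.840 atm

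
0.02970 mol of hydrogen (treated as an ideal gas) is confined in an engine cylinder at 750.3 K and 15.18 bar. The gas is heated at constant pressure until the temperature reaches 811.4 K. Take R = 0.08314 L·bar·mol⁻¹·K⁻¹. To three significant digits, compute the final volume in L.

V₂ ≈ 0.132 L

From PV = nRT: V₁ = nRT₁/P₁ = 0.1220 L.
P constant ⇒ V ∝ T: P₂ = P₁; V₂ = V₁·(T₂/T₁) = 0.1320 L.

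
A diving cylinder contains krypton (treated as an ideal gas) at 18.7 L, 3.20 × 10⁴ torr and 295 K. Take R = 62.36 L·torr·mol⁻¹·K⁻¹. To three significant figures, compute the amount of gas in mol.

n ≈ 32.5 mol

PV = nRT ⇒ n = PV/(RT) = (3.20e+04 × 18.7) / (62.36 × 295)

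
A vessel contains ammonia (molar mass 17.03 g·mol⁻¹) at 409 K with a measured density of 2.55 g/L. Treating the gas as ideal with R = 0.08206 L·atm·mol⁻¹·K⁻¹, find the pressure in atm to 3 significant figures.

P ≈ 5.03 atm

ρ = PM/(RT) ⇒ P = ρRT/M = (2.55 × 0.08206 × 409.0) / 17.03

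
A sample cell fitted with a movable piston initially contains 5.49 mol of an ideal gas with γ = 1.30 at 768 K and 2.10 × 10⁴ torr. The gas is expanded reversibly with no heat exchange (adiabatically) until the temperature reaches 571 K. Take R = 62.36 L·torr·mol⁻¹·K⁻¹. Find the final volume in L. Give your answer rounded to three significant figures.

V₂ ≈ 33.6 L

From PV = nRT: V₁ = nRT₁/P₁ = 12.52 L.
Adiabatic (γ = 1.30), T V^(γ−1) and P V^γ constant: P₂ = P₁·(T₂/T₁)^(γ/(γ−1)) = 5813 torr; V₂ = V₁·(T₁/T₂)^(1/(γ−1)) = 33.63 L.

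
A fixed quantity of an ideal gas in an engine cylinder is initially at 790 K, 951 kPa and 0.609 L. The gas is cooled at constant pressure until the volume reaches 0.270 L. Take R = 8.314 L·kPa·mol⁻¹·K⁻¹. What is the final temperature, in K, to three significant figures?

P constant ⇒ V ∝ T: P₂ = P₁; T₂ = T₁·(V₂/V₁) = 350.2 K.

T₂ ≈ 350 K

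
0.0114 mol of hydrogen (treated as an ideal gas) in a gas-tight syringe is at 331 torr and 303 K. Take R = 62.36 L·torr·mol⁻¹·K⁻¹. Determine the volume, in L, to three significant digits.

PV = nRT ⇒ V = nRT/P = (0.0114 × 62.36 × 303) / 331

V ≈ 0.651 L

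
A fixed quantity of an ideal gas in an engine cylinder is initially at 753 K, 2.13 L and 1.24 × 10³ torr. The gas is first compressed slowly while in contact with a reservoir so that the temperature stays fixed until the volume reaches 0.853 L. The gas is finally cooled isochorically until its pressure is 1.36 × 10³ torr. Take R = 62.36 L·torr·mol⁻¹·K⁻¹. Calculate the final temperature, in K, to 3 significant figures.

T constant ⇒ Boyle's law P V = const: T₂ = T₁; P₂ = P₁·(V₁/V₂) = 3096 torr.
V constant ⇒ P ∝ T: V₃ = V₂; T₃ = T₂·(P₃/P₂) = 330.7 K.

T₃ ≈ 331 K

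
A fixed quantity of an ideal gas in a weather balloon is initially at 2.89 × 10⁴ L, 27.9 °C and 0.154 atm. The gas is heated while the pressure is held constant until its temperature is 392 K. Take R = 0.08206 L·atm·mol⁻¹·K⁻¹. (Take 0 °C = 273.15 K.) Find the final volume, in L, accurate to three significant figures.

V₂ ≈ 3.76e+04 L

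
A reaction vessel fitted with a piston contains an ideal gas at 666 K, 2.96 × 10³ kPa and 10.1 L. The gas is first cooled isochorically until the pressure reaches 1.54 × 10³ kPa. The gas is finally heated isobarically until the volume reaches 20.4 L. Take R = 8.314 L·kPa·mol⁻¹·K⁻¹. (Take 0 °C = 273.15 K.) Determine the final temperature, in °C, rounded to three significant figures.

T₃ ≈ 427 °C

V constant ⇒ P ∝ T: V₂ = V₁; T₂ = T₁·(P₂/P₁) = 346.5 K.
Isobaric, so V/T is constant: P₃ = P₂; T₃ = T₂·(V₃/V₂) = 699.9 K.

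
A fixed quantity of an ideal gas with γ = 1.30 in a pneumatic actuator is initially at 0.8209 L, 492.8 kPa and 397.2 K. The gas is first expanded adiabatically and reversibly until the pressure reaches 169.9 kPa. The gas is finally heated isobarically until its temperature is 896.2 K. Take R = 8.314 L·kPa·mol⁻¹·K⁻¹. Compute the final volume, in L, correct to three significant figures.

V₃ ≈ 5.37 L

Adiabatic (γ = 1.30), T V^(γ−1) and P V^γ constant: T₂ = T₁·(P₂/P₁)^((γ−1)/γ) = 310.7 K; V₂ = V₁·(P₁/P₂)^(1/γ) = 1.862 L.
Isobaric, so V/T is constant: P₃ = P₂; V₃ = V₂·(T₃/T₂) = 5.372 L.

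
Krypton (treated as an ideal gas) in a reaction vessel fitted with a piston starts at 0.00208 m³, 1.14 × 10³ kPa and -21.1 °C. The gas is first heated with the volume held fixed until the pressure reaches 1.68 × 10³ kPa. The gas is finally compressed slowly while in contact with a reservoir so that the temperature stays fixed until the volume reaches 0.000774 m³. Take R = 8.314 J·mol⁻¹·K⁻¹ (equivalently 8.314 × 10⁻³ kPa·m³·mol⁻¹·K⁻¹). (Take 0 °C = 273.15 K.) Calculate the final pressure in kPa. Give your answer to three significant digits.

Convert: T₁ = 252.0 K.
Isochoric, so P/T is constant: V₂ = V₁; T₂ = T₁·(P₂/P₁) = 371.4 K.
T constant ⇒ Boyle's law P V = const: T₃ = T₂; P₃ = P₂·(V₂/V₃) = 4515 kPa.

P₃ ≈ 4.51e+03 kPa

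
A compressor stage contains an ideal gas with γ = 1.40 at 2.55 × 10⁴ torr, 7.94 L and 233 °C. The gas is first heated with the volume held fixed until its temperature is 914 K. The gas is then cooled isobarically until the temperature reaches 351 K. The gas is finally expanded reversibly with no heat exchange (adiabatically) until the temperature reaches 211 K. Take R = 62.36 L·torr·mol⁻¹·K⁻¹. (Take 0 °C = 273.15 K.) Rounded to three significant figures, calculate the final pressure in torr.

Convert: T₁ = 506.1 K.
V constant ⇒ P ∝ T: V₂ = V₁; P₂ = P₁·(T₂/T₁) = 4.605e+04 torr.
Isobaric, so V/T is constant: P₃ = P₂; V₃ = V₂·(T₃/T₂) = 3.049 L.
Reversible adiabatic, γ = 1.40: P₄ = P₃·(T₄/T₃)^(γ/(γ−1)) = 7756 torr; V₄ = V₃·(T₃/T₄)^(1/(γ−1)) = 10.88 L.

P₄ ≈ 7.76e+03 torr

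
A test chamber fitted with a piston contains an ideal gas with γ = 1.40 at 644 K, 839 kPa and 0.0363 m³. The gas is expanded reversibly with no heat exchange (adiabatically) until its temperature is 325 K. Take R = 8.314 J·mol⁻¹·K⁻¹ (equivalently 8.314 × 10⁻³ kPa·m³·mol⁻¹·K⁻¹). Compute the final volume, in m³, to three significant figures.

Adiabatic (γ = 1.40), T V^(γ−1) and P V^γ constant: P₂ = P₁·(T₂/T₁)^(γ/(γ−1)) = 76.60 kPa; V₂ = V₁·(T₁/T₂)^(1/(γ−1)) = 0.2006 m³.

V₂ ≈ 0.201 m³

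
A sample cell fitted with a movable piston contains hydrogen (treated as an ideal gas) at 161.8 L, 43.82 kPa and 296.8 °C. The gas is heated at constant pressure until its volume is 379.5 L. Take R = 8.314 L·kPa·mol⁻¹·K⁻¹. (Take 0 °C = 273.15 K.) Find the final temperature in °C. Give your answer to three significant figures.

T₂ ≈ 1.06e+03 °C

Convert: T₁ = 570.0 K.
P constant ⇒ V ∝ T: P₂ = P₁; T₂ = T₁·(V₂/V₁) = 1337 K.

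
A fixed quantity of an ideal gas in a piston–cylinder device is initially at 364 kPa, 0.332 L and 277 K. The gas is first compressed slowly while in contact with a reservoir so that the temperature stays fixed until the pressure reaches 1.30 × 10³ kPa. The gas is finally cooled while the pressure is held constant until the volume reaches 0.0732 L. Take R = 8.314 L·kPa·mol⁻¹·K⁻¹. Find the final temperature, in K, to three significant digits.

T constant ⇒ Boyle's law P V = const: T₂ = T₁; V₂ = V₁·(P₁/P₂) = 0.09296 L.
Isobaric, so V/T is constant: P₃ = P₂; T₃ = T₂·(V₃/V₂) = 218.1 K.

T₃ ≈ 218 K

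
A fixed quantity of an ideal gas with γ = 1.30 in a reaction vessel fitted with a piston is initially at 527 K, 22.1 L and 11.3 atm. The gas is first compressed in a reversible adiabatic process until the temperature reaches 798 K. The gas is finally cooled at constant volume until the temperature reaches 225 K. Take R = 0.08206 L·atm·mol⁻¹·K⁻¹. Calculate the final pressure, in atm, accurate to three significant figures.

P₃ ≈ 19.2 atm

Reversible adiabatic, γ = 1.30: P₂ = P₁·(T₂/T₁)^(γ/(γ−1)) = 68.22 atm; V₂ = V₁·(T₁/T₂)^(1/(γ−1)) = 5.543 L.
Isochoric, so P/T is constant: V₃ = V₂; P₃ = P₂·(T₃/T₂) = 19.23 atm.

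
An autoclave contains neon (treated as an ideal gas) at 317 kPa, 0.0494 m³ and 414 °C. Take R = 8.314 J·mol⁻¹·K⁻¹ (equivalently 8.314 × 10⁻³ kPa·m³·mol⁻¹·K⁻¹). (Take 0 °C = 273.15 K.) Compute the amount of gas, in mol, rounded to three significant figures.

n ≈ 2.74 mol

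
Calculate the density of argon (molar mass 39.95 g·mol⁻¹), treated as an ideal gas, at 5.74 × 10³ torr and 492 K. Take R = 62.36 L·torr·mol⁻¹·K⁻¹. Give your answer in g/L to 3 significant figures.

ρ = PM/(RT) = (5.74e+03 × 39.95) / (62.36 × 492.0)

ρ ≈ 7.47 g/L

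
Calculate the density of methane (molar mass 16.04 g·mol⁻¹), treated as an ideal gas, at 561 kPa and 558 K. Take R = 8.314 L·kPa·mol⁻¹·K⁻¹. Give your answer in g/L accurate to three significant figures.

ρ ≈ 1.94 g/L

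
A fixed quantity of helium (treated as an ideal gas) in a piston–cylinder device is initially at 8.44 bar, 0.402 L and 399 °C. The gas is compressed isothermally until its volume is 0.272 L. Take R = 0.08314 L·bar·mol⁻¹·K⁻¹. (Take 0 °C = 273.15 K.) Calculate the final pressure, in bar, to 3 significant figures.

P₂ ≈ 12.5 bar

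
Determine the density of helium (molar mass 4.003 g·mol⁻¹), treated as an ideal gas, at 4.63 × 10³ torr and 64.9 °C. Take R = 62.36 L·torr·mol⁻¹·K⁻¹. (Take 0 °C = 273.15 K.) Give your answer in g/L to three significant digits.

ρ ≈ 0.879 g/L

ρ = PM/(RT) = (4.63e+03 × 4.003) / (62.36 × 338.0)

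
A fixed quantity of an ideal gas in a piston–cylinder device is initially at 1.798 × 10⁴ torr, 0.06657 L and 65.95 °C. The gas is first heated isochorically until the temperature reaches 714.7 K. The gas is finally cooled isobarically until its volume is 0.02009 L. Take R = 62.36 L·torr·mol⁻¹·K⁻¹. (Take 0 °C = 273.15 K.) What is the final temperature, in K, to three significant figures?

T₃ ≈ 216 K

Convert: T₁ = 339.1 K.
V constant ⇒ P ∝ T: V₂ = V₁; P₂ = P₁·(T₂/T₁) = 3.790e+04 torr.
P constant ⇒ V ∝ T: P₃ = P₂; T₃ = T₂·(V₃/V₂) = 215.7 K.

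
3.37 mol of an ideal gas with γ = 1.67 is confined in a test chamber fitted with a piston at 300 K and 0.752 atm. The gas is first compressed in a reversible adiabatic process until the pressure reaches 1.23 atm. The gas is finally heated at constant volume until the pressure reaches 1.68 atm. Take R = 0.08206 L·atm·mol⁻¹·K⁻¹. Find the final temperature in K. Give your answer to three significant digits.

T₃ ≈ 499 K

From PV = nRT: V₁ = nRT₁/P₁ = 110.3 L.
Reversible adiabatic, γ = 1.67: T₂ = T₁·(P₂/P₁)^((γ−1)/γ) = 365.5 K; V₂ = V₁·(P₁/P₂)^(1/γ) = 82.17 L.
Isochoric, so P/T is constant: V₃ = V₂; T₃ = T₂·(P₃/P₂) = 499.2 K.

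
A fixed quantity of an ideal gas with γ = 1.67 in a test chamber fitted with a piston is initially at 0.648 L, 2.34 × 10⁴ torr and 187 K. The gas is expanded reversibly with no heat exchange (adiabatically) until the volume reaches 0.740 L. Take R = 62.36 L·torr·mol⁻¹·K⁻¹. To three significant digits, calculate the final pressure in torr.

Adiabatic (γ = 1.67), T V^(γ−1) and P V^γ constant: T₂ = T₁·(V₁/V₂)^(γ−1) = 171.1 K; P₂ = P₁·(V₁/V₂)^γ = 1.875e+04 torr.

P₂ ≈ 1.87e+04 torr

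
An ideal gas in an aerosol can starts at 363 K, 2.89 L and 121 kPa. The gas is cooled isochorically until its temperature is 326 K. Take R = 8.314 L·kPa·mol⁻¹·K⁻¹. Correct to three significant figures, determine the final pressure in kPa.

Isochoric, so P/T is constant: V₂ = V₁; P₂ = P₁·(T₂/T₁) = 108.7 kPa.

P₂ ≈ 109 kPa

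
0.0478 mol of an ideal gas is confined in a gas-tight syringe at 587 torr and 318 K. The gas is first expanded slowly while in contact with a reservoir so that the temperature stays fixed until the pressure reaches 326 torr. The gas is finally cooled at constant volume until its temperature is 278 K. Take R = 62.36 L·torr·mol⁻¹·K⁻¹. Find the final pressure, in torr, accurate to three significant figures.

P₃ ≈ 285 torr

From PV = nRT: V₁ = nRT₁/P₁ = 1.615 L.
T constant ⇒ Boyle's law P V = const: T₂ = T₁; V₂ = V₁·(P₁/P₂) = 2.908 L.
V constant ⇒ P ∝ T: V₃ = V₂; P₃ = P₂·(T₃/T₂) = 285.0 torr.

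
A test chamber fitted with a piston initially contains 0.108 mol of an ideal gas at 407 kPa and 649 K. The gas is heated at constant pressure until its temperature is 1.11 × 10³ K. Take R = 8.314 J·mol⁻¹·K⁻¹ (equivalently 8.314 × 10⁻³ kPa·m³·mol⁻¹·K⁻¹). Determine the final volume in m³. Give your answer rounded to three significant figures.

V₂ ≈ 0.00245 m³

From PV = nRT: V₁ = nRT₁/P₁ = 0.001432 m³.
P constant ⇒ V ∝ T: P₂ = P₁; V₂ = V₁·(T₂/T₁) = 0.002449 m³.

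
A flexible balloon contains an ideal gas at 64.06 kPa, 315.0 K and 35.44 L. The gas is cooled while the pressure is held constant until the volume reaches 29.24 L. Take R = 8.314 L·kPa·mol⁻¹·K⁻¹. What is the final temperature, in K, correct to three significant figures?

P constant ⇒ V ∝ T: P₂ = P₁; T₂ = T₁·(V₂/V₁) = 259.9 K.

T₂ ≈ 260 K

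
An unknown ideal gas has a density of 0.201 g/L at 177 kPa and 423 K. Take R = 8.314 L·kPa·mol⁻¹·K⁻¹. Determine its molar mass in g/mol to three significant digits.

M ≈ 3.99 g/mol

ρ = PM/(RT) ⇒ M = ρRT/P = (0.201 × 8.314 × 423.0) / 177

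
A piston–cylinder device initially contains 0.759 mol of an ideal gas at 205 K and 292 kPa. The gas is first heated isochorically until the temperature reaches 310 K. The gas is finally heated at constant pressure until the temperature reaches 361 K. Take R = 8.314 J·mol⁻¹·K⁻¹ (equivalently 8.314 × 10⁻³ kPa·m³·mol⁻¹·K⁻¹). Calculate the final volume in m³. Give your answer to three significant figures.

From PV = nRT: V₁ = nRT₁/P₁ = 0.004430 m³.
V constant ⇒ P ∝ T: V₂ = V₁; P₂ = P₁·(T₂/T₁) = 441.6 kPa.
P constant ⇒ V ∝ T: P₃ = P₂; V₃ = V₂·(T₃/T₂) = 0.005159 m³.

V₃ ≈ 0.00516 m³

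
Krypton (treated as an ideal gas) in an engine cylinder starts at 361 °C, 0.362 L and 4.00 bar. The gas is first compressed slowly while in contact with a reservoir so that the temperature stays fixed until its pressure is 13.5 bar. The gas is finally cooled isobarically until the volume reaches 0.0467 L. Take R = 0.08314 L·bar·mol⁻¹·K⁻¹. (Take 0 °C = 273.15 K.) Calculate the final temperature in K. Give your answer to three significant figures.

T₃ ≈ 276 K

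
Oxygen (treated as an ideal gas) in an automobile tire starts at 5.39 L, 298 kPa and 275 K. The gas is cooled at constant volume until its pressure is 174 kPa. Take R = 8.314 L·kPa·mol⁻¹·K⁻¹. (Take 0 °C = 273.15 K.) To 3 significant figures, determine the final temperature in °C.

T₂ ≈ -113 °C

V constant ⇒ P ∝ T: V₂ = V₁; T₂ = T₁·(P₂/P₁) = 160.6 K.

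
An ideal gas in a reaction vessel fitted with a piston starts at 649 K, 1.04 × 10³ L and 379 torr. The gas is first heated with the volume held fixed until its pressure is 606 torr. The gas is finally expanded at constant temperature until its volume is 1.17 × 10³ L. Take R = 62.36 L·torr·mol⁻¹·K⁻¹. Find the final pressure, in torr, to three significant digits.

V constant ⇒ P ∝ T: V₂ = V₁; T₂ = T₁·(P₂/P₁) = 1038 K.
Isothermal, so P V is constant: T₃ = T₂; P₃ = P₂·(V₂/V₃) = 538.7 torr.

P₃ ≈ 539 torr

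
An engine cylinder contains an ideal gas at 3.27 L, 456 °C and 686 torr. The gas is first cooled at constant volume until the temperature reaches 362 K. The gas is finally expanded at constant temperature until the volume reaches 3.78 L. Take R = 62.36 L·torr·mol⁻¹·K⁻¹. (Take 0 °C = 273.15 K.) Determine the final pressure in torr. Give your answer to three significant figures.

Convert: T₁ = 729.1 K.
V constant ⇒ P ∝ T: V₂ = V₁; P₂ = P₁·(T₂/T₁) = 340.6 torr.
T constant ⇒ Boyle's law P V = const: T₃ = T₂; P₃ = P₂·(V₂/V₃) = 294.6 torr.

P₃ ≈ 295 torr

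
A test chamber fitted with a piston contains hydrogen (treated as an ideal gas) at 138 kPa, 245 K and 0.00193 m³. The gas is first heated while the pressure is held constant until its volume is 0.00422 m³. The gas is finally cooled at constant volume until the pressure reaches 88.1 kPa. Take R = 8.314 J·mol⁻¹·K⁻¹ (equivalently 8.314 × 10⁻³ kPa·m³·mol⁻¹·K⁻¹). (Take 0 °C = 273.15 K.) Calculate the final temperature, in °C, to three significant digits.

T₃ ≈ 68.8 °C

P constant ⇒ V ∝ T: P₂ = P₁; T₂ = T₁·(V₂/V₁) = 535.7 K.
V constant ⇒ P ∝ T: V₃ = V₂; T₃ = T₂·(P₃/P₂) = 342.0 K.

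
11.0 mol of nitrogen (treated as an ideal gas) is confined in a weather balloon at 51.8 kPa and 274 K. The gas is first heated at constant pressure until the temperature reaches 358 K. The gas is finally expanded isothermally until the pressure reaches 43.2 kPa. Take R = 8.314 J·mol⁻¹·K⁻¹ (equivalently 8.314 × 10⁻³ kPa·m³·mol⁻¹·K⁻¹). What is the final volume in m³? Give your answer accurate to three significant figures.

V₃ ≈ 0.758 m³

From PV = nRT: V₁ = nRT₁/P₁ = 0.4838 m³.
Isobaric, so V/T is constant: P₂ = P₁; V₂ = V₁·(T₂/T₁) = 0.6321 m³.
T constant ⇒ Boyle's law P V = const: T₃ = T₂; V₃ = V₂·(P₂/P₃) = 0.7579 m³.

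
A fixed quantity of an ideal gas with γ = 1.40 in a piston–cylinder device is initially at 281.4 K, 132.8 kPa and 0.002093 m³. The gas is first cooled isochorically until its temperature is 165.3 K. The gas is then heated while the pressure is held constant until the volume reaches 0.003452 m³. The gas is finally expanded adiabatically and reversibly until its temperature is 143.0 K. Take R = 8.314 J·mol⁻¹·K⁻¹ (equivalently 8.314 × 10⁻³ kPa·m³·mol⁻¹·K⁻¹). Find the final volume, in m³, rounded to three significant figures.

V constant ⇒ P ∝ T: V₂ = V₁; P₂ = P₁·(T₂/T₁) = 78.01 kPa.
P constant ⇒ V ∝ T: P₃ = P₂; T₃ = T₂·(V₃/V₂) = 272.6 K.
Reversible adiabatic, γ = 1.40: P₄ = P₃·(T₄/T₃)^(γ/(γ−1)) = 8.153 kPa; V₄ = V₃·(T₃/T₄)^(1/(γ−1)) = 0.01732 m³.

V₄ ≈ 0.0173 m³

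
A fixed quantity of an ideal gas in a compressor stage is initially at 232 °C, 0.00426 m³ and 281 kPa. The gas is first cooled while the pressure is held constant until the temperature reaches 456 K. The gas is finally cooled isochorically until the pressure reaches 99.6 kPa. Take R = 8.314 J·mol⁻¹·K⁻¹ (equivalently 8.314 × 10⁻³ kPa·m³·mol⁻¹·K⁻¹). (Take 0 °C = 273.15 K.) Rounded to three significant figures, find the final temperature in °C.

T₃ ≈ -112 °C

Convert: T₁ = 505.1 K.
P constant ⇒ V ∝ T: P₂ = P₁; V₂ = V₁·(T₂/T₁) = 0.003846 m³.
Isochoric, so P/T is constant: V₃ = V₂; T₃ = T₂·(P₃/P₂) = 161.6 K.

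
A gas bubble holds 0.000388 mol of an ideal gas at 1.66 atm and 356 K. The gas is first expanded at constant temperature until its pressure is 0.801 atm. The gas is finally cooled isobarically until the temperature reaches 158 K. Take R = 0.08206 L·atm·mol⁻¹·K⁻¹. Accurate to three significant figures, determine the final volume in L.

V₃ ≈ 0.00628 L

From PV = nRT: V₁ = nRT₁/P₁ = 0.006828 L.
T constant ⇒ Boyle's law P V = const: T₂ = T₁; V₂ = V₁·(P₁/P₂) = 0.01415 L.
P constant ⇒ V ∝ T: P₃ = P₂; V₃ = V₂·(T₃/T₂) = 0.006280 L.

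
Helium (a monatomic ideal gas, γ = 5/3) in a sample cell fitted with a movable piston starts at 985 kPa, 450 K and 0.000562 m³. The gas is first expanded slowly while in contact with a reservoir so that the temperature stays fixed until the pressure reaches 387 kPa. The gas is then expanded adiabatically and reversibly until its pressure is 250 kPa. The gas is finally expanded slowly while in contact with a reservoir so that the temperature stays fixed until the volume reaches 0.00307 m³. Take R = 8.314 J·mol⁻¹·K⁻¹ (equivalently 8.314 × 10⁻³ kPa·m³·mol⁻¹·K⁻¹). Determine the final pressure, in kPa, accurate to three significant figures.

P₄ ≈ 151 kPa

T constant ⇒ Boyle's law P V = const: T₂ = T₁; V₂ = V₁·(P₁/P₂) = 0.001430 m³.
Reversible adiabatic, γ = 5/3: T₃ = T₂·(P₃/P₂)^((γ−1)/γ) = 377.8 K; V₃ = V₂·(P₂/P₃)^(1/γ) = 0.001859 m³.
Isothermal, so P V is constant: T₄ = T₃; P₄ = P₃·(V₃/V₄) = 151.4 kPa.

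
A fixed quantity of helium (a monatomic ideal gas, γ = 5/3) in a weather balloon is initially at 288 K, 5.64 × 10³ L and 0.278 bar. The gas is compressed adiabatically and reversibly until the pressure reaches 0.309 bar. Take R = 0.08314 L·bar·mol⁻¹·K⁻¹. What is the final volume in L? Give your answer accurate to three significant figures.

V₂ ≈ 5.29e+03 L

Reversible adiabatic, γ = 5/3: T₂ = T₁·(P₂/P₁)^((γ−1)/γ) = 300.4 K; V₂ = V₁·(P₁/P₂)^(1/γ) = 5293 L.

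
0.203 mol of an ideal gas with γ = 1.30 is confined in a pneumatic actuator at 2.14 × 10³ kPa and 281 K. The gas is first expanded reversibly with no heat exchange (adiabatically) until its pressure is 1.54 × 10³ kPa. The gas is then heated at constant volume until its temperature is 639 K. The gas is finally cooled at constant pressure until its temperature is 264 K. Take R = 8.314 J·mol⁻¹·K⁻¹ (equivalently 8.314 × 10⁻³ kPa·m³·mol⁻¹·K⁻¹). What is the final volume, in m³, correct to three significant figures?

From PV = nRT: V₁ = nRT₁/P₁ = 0.0002216 m³.
Adiabatic (γ = 1.30), T V^(γ−1) and P V^γ constant: T₂ = T₁·(P₂/P₁)^((γ−1)/γ) = 260.5 K; V₂ = V₁·(P₁/P₂)^(1/γ) = 0.0002854 m³.
V constant ⇒ P ∝ T: V₃ = V₂; P₃ = P₂·(T₃/T₂) = 3778 kPa.
P constant ⇒ V ∝ T: P₄ = P₃; V₄ = V₃·(T₄/T₃) = 0.0001179 m³.

V₄ ≈ 0.000118 m³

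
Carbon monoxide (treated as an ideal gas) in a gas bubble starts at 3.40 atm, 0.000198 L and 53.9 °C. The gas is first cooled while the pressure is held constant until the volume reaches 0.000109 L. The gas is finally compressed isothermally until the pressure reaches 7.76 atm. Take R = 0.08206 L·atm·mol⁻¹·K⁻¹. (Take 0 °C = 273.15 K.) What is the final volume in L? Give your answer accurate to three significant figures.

Convert: T₁ = 327.0 K.
Isobaric, so V/T is constant: P₂ = P₁; T₂ = T₁·(V₂/V₁) = 180.0 K.
Isothermal, so P V is constant: T₃ = T₂; V₃ = V₂·(P₂/P₃) = 4.776e-05 L.

V₃ ≈ 4.78e-05 L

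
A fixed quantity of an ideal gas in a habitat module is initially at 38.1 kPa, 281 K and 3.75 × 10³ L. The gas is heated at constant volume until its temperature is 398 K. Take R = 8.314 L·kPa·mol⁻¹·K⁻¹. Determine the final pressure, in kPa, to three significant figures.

V constant ⇒ P ∝ T: V₂ = V₁; P₂ = P₁·(T₂/T₁) = 53.96 kPa.

P₂ ≈ 54.0 kPa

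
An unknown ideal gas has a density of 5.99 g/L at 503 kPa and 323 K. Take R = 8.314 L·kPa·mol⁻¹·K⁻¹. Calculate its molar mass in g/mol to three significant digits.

M ≈ 32.0 g/mol

ρ = PM/(RT) ⇒ M = ρRT/P = (5.99 × 8.314 × 323.0) / 503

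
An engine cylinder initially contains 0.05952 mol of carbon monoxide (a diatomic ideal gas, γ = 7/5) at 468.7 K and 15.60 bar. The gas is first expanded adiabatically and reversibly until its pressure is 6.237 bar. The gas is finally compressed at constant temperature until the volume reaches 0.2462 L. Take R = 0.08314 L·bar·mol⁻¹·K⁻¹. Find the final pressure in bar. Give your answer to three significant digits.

From PV = nRT: V₁ = nRT₁/P₁ = 0.1487 L.
Reversible adiabatic, γ = 7/5: T₂ = T₁·(P₂/P₁)^((γ−1)/γ) = 360.7 K; V₂ = V₁·(P₁/P₂)^(1/γ) = 0.2862 L.
T constant ⇒ Boyle's law P V = const: T₃ = T₂; P₃ = P₂·(V₂/V₃) = 7.250 bar.

P₃ ≈ 7.25 bar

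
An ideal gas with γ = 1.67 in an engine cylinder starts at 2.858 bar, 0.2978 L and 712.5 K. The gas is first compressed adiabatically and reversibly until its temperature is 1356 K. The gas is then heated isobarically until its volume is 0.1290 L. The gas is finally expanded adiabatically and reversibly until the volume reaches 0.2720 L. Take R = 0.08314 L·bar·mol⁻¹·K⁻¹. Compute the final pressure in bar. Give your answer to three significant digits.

Reversible adiabatic, γ = 1.67: P₂ = P₁·(T₂/T₁)^(γ/(γ−1)) = 14.21 bar; V₂ = V₁·(T₁/T₂)^(1/(γ−1)) = 0.1140 L.
P constant ⇒ V ∝ T: P₃ = P₂; T₃ = T₂·(V₃/V₂) = 1535 K.
Adiabatic (γ = 1.67), T V^(γ−1) and P V^γ constant: T₄ = T₃·(V₃/V₄)^(γ−1) = 931.1 K; P₄ = P₃·(V₃/V₄)^γ = 4.089 bar.

P₄ ≈ 4.09 bar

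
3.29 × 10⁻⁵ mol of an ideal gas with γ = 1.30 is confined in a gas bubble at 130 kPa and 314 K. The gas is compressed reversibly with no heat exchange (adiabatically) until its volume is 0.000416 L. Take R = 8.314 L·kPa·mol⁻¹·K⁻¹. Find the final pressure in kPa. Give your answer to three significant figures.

From PV = nRT: V₁ = nRT₁/P₁ = 0.0006607 L.
Reversible adiabatic, γ = 1.30: T₂ = T₁·(V₁/V₂)^(γ−1) = 360.7 K; P₂ = P₁·(V₁/V₂)^γ = 237.2 kPa.

P₂ ≈ 237 kPa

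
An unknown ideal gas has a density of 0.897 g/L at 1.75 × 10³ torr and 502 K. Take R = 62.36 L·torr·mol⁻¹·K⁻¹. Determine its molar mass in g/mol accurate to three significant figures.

M ≈ 16.0 g/mol

ρ = PM/(RT) ⇒ M = ρRT/P = (0.897 × 62.36 × 502.0) / 1.75e+03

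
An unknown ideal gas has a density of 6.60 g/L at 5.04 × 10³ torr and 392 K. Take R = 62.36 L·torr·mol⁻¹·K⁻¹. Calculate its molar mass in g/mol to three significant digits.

M ≈ 32.0 g/mol

ρ = PM/(RT) ⇒ M = ρRT/P = (6.60 × 62.36 × 392.0) / 5.04e+03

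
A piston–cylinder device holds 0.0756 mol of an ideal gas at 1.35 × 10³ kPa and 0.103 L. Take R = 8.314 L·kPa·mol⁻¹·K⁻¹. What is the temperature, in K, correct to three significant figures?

PV = nRT ⇒ T = PV/(nR) = (1.35e+03 × 0.103) / (0.0756 × 8.314)

T ≈ 221 K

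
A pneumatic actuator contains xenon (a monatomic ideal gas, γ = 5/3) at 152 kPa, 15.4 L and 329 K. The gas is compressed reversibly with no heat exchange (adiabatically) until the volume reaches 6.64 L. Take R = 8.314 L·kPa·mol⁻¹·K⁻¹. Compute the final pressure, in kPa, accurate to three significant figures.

P₂ ≈ 618 kPa

Reversible adiabatic, γ = 5/3: T₂ = T₁·(V₁/V₂)^(γ−1) = 576.5 K; P₂ = P₁·(V₁/V₂)^γ = 617.7 kPa.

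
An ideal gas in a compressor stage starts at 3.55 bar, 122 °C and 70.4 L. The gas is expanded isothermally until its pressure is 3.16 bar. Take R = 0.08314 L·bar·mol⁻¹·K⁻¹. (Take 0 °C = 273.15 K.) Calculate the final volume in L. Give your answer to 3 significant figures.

Convert: T₁ = 395.1 K.
T constant ⇒ Boyle's law P V = const: T₂ = T₁; V₂ = V₁·(P₁/P₂) = 79.09 L.

V₂ ≈ 79.1 L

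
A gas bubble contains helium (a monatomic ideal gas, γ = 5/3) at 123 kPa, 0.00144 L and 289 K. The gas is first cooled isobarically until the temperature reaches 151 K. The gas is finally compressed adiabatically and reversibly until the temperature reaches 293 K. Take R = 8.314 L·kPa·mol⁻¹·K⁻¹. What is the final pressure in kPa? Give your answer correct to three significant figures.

P₃ ≈ 645 kPa

Isobaric, so V/T is constant: P₂ = P₁; V₂ = V₁·(T₂/T₁) = 0.0007524 L.
Adiabatic (γ = 5/3), T V^(γ−1) and P V^γ constant: P₃ = P₂·(T₃/T₂)^(γ/(γ−1)) = 645.1 kPa; V₃ = V₂·(T₂/T₃)^(1/(γ−1)) = 0.0002784 L.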